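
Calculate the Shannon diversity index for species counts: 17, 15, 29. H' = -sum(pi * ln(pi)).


Total N = 17 + 15 + 29 = 61
Per-species terms:
  p = 17/61 = 0.278689; ln(p) = -1.277659; p*ln(p) = 0.278689 * (-1.277659) = -0.356070
  p = 15/61 = 0.245902; ln(p) = -1.402822; p*ln(p) = 0.245902 * (-1.402822) = -0.344957
  p = 29/61 = 0.475410; ln(p) = -0.743578; p*ln(p) = 0.475410 * (-0.743578) = -0.353504
sum(p*ln(p)) = (-0.356070) + (-0.344957) + (-0.353504) = -1.054531
H' = -(-1.054531) = 1.054531 ≈ 1.0545

1.0545


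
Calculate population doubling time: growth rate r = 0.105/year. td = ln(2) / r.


td = ln(2) / 0.105 = 0.693147 / 0.105 = 6.60140 ≈ 6.6 years

6.6 years


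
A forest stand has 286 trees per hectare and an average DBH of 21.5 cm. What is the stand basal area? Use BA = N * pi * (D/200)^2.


(D/200)^2 = (21.5/200)^2 = 0.1075^2 = 0.01155625
Individual BA = 3.141593 * 0.01155625 = 0.0363050 m^2
Stand BA = 286 * 0.0363050 = 10.3832 ≈ 10.38 m^2/ha

10.38 m^2/ha


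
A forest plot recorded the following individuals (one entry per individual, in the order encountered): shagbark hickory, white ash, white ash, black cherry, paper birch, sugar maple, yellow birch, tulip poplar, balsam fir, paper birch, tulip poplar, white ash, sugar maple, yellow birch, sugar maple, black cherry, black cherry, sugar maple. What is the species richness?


Total individuals logged = 18
Distinct species (count of individuals): shagbark hickory (1), white ash (3), black cherry (3), paper birch (2), sugar maple (4), yellow birch (2), tulip poplar (2), balsam fir (1)
Species richness = number of distinct species = 8

8


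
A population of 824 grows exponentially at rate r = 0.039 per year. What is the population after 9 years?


r*t = 0.039 * 9 = 0.351
exp(0.351) = 1.42049
N = 824 * 1.42049 = 1170.48 ≈ 1170

1170


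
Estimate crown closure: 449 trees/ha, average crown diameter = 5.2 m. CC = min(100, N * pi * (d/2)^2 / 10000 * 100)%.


(d/2)^2 = (5.2/2)^2 = 2.6^2 = 6.76
Crown area = 3.141593 * 6.76 = 21.2372 m^2
N * area / 10000 * 100 = 449 * 21.2372 / 10000 * 100 = 95.3550
CC = min(100, 95.3550) = 95.3550 ≈ 95.4%

95.4%


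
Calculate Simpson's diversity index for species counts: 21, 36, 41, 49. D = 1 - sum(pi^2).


Total N = 21 + 36 + 41 + 49 = 147
Per-species terms:
  p = 21/147 = 0.142857; p^2 = 0.142857^2 = 0.020408
  p = 36/147 = 0.244898; p^2 = 0.244898^2 = 0.059975
  p = 41/147 = 0.278912; p^2 = 0.278912^2 = 0.077792
  p = 49/147 = 0.333333; p^2 = 0.333333^2 = 0.111111
sum(p^2) = 0.020408 + 0.059975 + 0.077792 + 0.111111 = 0.269286
D = 1 - 0.269286 = 0.730714 ≈ 0.7307

0.7307


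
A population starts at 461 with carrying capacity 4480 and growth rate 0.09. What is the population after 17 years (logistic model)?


(K - N0)/N0 = (4480 - 461)/461 = 4019/461 = 8.71800
r*t = 0.09 * 17 = 1.53; exp(-1.53) = 0.216536
8.71800 * 0.216536 = 1.88776
1 + 1.88776 = 2.88776
N = 4480 / 2.88776 = 1551.38 ≈ 1551

1551


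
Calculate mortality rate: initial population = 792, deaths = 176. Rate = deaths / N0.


Mortality rate = 176 / 792 = 0.222222 ≈ 0.2222

0.2222


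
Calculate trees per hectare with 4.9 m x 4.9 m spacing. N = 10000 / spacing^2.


N = 10000 / 4.9^2 = 10000 / 24.01 = 416.493 ≈ 416 trees/ha

416 trees/ha


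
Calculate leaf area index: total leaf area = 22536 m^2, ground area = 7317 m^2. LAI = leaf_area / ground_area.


LAI = 22536 / 7317 = 3.0800 ≈ 3.08

3.08


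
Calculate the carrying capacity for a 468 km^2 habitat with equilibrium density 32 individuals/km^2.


K = 32 * 468 = 14976 individuals

14976 individuals


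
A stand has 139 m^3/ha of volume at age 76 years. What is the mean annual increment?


MAI = 139 / 76 = 1.8289 ≈ 1.83 m^3/ha/yr

1.83 m^3/ha/yr


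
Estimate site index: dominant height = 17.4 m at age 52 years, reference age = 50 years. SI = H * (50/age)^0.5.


50/52 = 0.961538
(0.961538)^0.5 = 0.980580
SI = 17.4 * 0.980580 = 17.0621 ≈ 17.1 m

17.1 m


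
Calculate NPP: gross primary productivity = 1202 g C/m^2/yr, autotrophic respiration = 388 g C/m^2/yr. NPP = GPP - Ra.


NPP = GPP - Ra = 1202 - 388 = 814 g C/m^2/yr

814 g C/m^2/yr


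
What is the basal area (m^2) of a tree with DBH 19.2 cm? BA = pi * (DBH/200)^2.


D/200 = 19.2/200 = 0.096 m
(D/200)^2 = 0.096^2 = 0.009216
BA = 3.141593 * 0.009216 = 0.0289529 ≈ 0.0290 m^2

0.0290 m^2


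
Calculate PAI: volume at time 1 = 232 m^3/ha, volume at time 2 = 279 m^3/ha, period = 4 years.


PAI = (V2 - V1) / period = (279 - 232) / 4 = 47 / 4 = 11.75 m^3/ha/yr

11.75 m^3/ha/yr


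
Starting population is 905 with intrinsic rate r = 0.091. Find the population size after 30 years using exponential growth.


r*t = 0.091 * 30 = 2.73
exp(2.73) = 15.3329
N = 905 * 15.3329 = 13876.3 ≈ 13876

13876


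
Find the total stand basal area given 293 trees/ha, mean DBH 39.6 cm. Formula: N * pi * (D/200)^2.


(D/200)^2 = (39.6/200)^2 = 0.198^2 = 0.039204
Individual BA = 3.141593 * 0.039204 = 0.123163 m^2
Stand BA = 293 * 0.123163 = 36.0868 ≈ 36.09 m^2/ha

36.09 m^2/ha


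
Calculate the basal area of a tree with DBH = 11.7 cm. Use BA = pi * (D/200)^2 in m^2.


D/200 = 11.7/200 = 0.0585 m
(D/200)^2 = 0.0585^2 = 0.00342225
BA = 3.141593 * 0.00342225 = 0.0107513 ≈ 0.0108 m^2

0.0108 m^2


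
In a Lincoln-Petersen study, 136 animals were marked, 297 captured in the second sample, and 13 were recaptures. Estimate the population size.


N = M * C / R = 136 * 297 / 13 = 40392 / 13 = 3107.08 ≈ 3107

3107 individuals


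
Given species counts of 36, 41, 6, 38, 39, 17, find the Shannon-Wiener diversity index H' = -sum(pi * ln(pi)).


Total N = 36 + 41 + 6 + 38 + 39 + 17 = 177
Per-species terms:
  p = 36/177 = 0.203390; ln(p) = -1.592630; p*ln(p) = 0.203390 * (-1.592630) = -0.323925
  p = 41/177 = 0.231638; ln(p) = -1.462579; p*ln(p) = 0.231638 * (-1.462579) = -0.338789
  p = 6/177 = 0.033898; ln(p) = -3.384399; p*ln(p) = 0.033898 * (-3.384399) = -0.114724
  p = 38/177 = 0.214689; ln(p) = -1.538565; p*ln(p) = 0.214689 * (-1.538565) = -0.330313
  p = 39/177 = 0.220339; ln(p) = -1.512588; p*ln(p) = 0.220339 * (-1.512588) = -0.333282
  p = 17/177 = 0.096045; ln(p) = -2.342938; p*ln(p) = 0.096045 * (-2.342938) = -0.225027
sum(p*ln(p)) = (-0.323925) + (-0.338789) + (-0.114724) + (-0.330313) + (-0.333282) + (-0.225027) = -1.666060
H' = -(-1.666060) = 1.666060 ≈ 1.6661

1.6661


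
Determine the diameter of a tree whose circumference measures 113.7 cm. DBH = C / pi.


DBH = C / pi = 113.7 / 3.141593 = 36.1918 ≈ 36.19 cm

36.19 cm


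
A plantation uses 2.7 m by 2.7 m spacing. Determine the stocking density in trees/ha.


N = 10000 / 2.7^2 = 10000 / 7.29 = 1371.74 ≈ 1372 trees/ha

1372 trees/ha


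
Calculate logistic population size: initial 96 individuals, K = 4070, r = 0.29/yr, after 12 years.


(K - N0)/N0 = (4070 - 96)/96 = 3974/96 = 41.3958
r*t = 0.29 * 12 = 3.48; exp(-3.48) = 0.0308074
41.3958 * 0.0308074 = 1.27530
1 + 1.27530 = 2.27530
N = 4070 / 2.27530 = 1788.78 ≈ 1789

1789


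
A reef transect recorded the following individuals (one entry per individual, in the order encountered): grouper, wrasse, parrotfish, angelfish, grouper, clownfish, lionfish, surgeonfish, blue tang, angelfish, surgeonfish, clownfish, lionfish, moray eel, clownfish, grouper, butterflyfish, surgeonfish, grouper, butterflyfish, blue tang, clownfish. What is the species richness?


Total individuals logged = 22
Distinct species (count of individuals): grouper (4), wrasse (1), parrotfish (1), angelfish (2), clownfish (4), lionfish (2), surgeonfish (3), blue tang (2), moray eel (1), butterflyfish (2)
Species richness = number of distinct species = 10

10


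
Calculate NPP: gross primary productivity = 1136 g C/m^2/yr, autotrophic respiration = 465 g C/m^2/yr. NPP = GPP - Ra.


NPP = GPP - Ra = 1136 - 465 = 671 g C/m^2/yr

671 g C/m^2/yr


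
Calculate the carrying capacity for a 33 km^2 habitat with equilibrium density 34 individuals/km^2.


K = 34 * 33 = 1122 individuals

1122 individuals


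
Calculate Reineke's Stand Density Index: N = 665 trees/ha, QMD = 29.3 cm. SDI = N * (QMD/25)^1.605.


QMD/25 = 29.3/25 = 1.172
(1.172)^1.605 = exp(1.605 * ln(1.172)) = exp(1.605 * 0.158712) = exp(0.254733) = 1.29012
SDI = 665 * 1.29012 = 857.930 ≈ 858

858


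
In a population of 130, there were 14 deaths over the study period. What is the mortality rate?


Mortality rate = 14 / 130 = 0.107692 ≈ 0.1077

0.1077


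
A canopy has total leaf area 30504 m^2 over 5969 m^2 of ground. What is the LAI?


LAI = 30504 / 5969 = 5.1104 ≈ 5.11

5.11


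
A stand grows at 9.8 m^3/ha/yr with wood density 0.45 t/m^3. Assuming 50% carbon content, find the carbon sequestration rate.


C = 9.8 * 0.45 * 0.5 = 2.205 ≈ 2.21 t C/ha/yr

2.21 t C/ha/yr


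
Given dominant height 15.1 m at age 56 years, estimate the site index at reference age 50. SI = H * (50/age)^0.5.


50/56 = 0.892857
(0.892857)^0.5 = 0.944911
SI = 15.1 * 0.944911 = 14.2682 ≈ 14.3 m

14.3 m


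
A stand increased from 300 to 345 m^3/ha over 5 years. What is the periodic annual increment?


PAI = (V2 - V1) / period = (345 - 300) / 5 = 45 / 5 = 9.00 m^3/ha/yr

9.00 m^3/ha/yr


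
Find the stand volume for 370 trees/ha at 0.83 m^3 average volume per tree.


V_stand = 370 * 0.83 = 307.1 m^3/ha

307.1 m^3/ha


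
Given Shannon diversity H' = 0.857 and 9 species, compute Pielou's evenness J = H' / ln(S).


ln(9) = 2.19722
J = H' / ln(S) = 0.857 / 2.19722 = 0.390038 ≈ 0.3900

0.3900


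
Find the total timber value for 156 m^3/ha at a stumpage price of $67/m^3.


Value = 156 * 67 = $10452/ha

$10452/ha


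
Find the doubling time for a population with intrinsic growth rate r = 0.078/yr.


td = ln(2) / 0.078 = 0.693147 / 0.078 = 8.88650 ≈ 8.9 years

8.9 years


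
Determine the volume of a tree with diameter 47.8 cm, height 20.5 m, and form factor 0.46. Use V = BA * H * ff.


(D/200)^2 = (47.8/200)^2 = 0.239^2 = 0.057121
BA = 3.141593 * 0.057121 = 0.179451 m^2
V = 0.179451 * 20.5 * 0.46 = 1.69222 ≈ 1.692 m^3

1.692 m^3


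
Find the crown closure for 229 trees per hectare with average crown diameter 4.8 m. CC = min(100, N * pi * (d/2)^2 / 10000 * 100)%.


(d/2)^2 = (4.8/2)^2 = 2.4^2 = 5.76
Crown area = 3.141593 * 5.76 = 18.0956 m^2
N * area / 10000 * 100 = 229 * 18.0956 / 10000 * 100 = 41.4389
CC = min(100, 41.4389) = 41.4389 ≈ 41.4%

41.4%


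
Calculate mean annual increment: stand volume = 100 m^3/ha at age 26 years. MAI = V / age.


MAI = 100 / 26 = 3.8462 ≈ 3.85 m^3/ha/yr

3.85 m^3/ha/yr


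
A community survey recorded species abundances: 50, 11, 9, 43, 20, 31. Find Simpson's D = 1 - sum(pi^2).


Total N = 50 + 11 + 9 + 43 + 20 + 31 = 164
Per-species terms:
  p = 50/164 = 0.304878; p^2 = 0.304878^2 = 0.092951
  p = 11/164 = 0.067073; p^2 = 0.067073^2 = 0.004499
  p = 9/164 = 0.054878; p^2 = 0.054878^2 = 0.003012
  p = 43/164 = 0.262195; p^2 = 0.262195^2 = 0.068746
  p = 20/164 = 0.121951; p^2 = 0.121951^2 = 0.014872
  p = 31/164 = 0.189024; p^2 = 0.189024^2 = 0.035730
sum(p^2) = 0.092951 + 0.004499 + 0.003012 + 0.068746 + 0.014872 + 0.035730 = 0.219810
D = 1 - 0.219810 = 0.780190 ≈ 0.7802

0.7802


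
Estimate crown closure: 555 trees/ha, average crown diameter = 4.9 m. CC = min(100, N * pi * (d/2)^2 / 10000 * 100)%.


(d/2)^2 = (4.9/2)^2 = 2.45^2 = 6.0025
Crown area = 3.141593 * 6.0025 = 18.8574 m^2
N * area / 10000 * 100 = 555 * 18.8574 / 10000 * 100 = 104.659
CC = min(100, 104.659) = 100%

100%


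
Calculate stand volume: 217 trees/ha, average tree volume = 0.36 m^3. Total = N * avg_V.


V_stand = 217 * 0.36 = 78.12 ≈ 78.1 m^3/ha

78.1 m^3/ha


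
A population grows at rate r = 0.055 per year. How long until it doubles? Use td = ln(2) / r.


td = ln(2) / 0.055 = 0.693147 / 0.055 = 12.6027 ≈ 12.6 years

12.6 years


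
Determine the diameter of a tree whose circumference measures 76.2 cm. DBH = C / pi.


DBH = C / pi = 76.2 / 3.141593 = 24.2552 ≈ 24.26 cm

24.26 cm


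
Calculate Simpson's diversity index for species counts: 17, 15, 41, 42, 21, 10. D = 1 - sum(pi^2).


Total N = 17 + 15 + 41 + 42 + 21 + 10 = 146
Per-species terms:
  p = 17/146 = 0.116438; p^2 = 0.116438^2 = 0.013558
  p = 15/146 = 0.102740; p^2 = 0.102740^2 = 0.010556
  p = 41/146 = 0.280822; p^2 = 0.280822^2 = 0.078861
  p = 42/146 = 0.287671; p^2 = 0.287671^2 = 0.082755
  p = 21/146 = 0.143836; p^2 = 0.143836^2 = 0.020689
  p = 10/146 = 0.068493; p^2 = 0.068493^2 = 0.004691
sum(p^2) = 0.013558 + 0.010556 + 0.078861 + 0.082755 + 0.020689 + 0.004691 = 0.211110
D = 1 - 0.211110 = 0.788890 ≈ 0.7889

0.7889


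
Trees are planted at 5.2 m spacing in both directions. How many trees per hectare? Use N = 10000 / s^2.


N = 10000 / 5.2^2 = 10000 / 27.04 = 369.822 ≈ 370 trees/ha

370 trees/ha


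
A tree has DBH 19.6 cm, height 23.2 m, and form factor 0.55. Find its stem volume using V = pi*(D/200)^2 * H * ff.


(D/200)^2 = (19.6/200)^2 = 0.098^2 = 0.009604
BA = 3.141593 * 0.009604 = 0.0301719 m^2
V = 0.0301719 * 23.2 * 0.55 = 0.384993 ≈ 0.385 m^3

0.385 m^3


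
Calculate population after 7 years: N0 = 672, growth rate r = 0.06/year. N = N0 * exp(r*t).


r*t = 0.06 * 7 = 0.42
exp(0.42) = 1.52196
N = 672 * 1.52196 = 1022.76 ≈ 1023

1023


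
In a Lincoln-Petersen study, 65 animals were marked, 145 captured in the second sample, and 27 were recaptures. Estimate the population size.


N = M * C / R = 65 * 145 / 27 = 9425 / 27 = 349.07 ≈ 349

349 individuals


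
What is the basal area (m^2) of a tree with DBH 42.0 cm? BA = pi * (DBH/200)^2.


D/200 = 42.0/200 = 0.21 m
(D/200)^2 = 0.21^2 = 0.0441
BA = 3.141593 * 0.0441 = 0.138544 ≈ 0.1385 m^2

0.1385 m^2


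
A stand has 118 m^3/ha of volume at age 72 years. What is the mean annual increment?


MAI = 118 / 72 = 1.6389 ≈ 1.64 m^3/ha/yr

1.64 m^3/ha/yr


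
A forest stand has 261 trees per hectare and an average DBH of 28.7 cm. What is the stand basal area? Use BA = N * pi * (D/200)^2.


(D/200)^2 = (28.7/200)^2 = 0.1435^2 = 0.02059225
Individual BA = 3.141593 * 0.02059225 = 0.0646925 m^2
Stand BA = 261 * 0.0646925 = 16.8847 ≈ 16.88 m^2/ha

16.88 m^2/ha


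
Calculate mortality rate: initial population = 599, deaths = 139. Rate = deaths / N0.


Mortality rate = 139 / 599 = 0.232053 ≈ 0.2321

0.2321


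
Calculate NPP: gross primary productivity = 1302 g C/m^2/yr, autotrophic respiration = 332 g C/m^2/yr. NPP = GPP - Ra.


NPP = GPP - Ra = 1302 - 332 = 970 g C/m^2/yr

970 g C/m^2/yr


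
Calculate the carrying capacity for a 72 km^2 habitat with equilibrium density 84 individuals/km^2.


K = 84 * 72 = 6048 individuals

6048 individuals


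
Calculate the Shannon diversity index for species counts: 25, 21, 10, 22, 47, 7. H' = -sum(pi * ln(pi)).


Total N = 25 + 21 + 10 + 22 + 47 + 7 = 132
Per-species terms:
  p = 25/132 = 0.189394; ln(p) = -1.663926; p*ln(p) = 0.189394 * (-1.663926) = -0.315138
  p = 21/132 = 0.159091; ln(p) = -1.838279; p*ln(p) = 0.159091 * (-1.838279) = -0.292454
  p = 10/132 = 0.075758; ln(p) = -2.580211; p*ln(p) = 0.075758 * (-2.580211) = -0.195472
  p = 22/132 = 0.166667; ln(p) = -1.791757; p*ln(p) = 0.166667 * (-1.791757) = -0.298627
  p = 47/132 = 0.356061; ln(p) = -1.032653; p*ln(p) = 0.356061 * (-1.032653) = -0.367687
  p = 7/132 = 0.053030; ln(p) = -2.936897; p*ln(p) = 0.053030 * (-2.936897) = -0.155744
sum(p*ln(p)) = (-0.315138) + (-0.292454) + (-0.195472) + (-0.298627) + (-0.367687) + (-0.155744) = -1.625122
H' = -(-1.625122) = 1.625122 ≈ 1.6251

1.6251


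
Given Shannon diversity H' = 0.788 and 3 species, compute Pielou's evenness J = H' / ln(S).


ln(3) = 1.09861
J = H' / ln(S) = 0.788 / 1.09861 = 0.717270 ≈ 0.7173

0.7173


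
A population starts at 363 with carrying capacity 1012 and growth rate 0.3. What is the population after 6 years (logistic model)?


(K - N0)/N0 = (1012 - 363)/363 = 649/363 = 1.78788
r*t = 0.3 * 6 = 1.8; exp(-1.8) = 0.165299
1.78788 * 0.165299 = 0.295535
1 + 0.295535 = 1.29554
N = 1012 / 1.29554 = 781.141 ≈ 781

781


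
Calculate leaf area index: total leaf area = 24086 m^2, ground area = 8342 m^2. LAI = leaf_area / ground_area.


LAI = 24086 / 8342 = 2.8873 ≈ 2.89

2.89


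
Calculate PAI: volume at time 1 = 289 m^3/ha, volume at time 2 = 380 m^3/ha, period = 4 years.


PAI = (V2 - V1) / period = (380 - 289) / 4 = 91 / 4 = 22.75 m^3/ha/yr

22.75 m^3/ha/yr


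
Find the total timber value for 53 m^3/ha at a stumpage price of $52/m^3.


Value = 53 * 52 = $2756/ha

$2756/ha


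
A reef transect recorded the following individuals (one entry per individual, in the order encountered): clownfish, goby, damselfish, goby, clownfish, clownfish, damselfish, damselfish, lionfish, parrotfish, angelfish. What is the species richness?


Total individuals logged = 11
Distinct species (count of individuals): clownfish (3), goby (2), damselfish (3), lionfish (1), parrotfish (1), angelfish (1)
Species richness = number of distinct species = 6

6


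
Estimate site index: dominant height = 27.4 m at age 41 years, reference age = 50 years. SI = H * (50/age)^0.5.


50/41 = 1.21951
(1.21951)^0.5 = 1.10431
SI = 27.4 * 1.10431 = 30.2581 ≈ 30.3 m

30.3 m


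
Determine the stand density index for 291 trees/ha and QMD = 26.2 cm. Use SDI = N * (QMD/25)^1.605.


QMD/25 = 26.2/25 = 1.048
(1.048)^1.605 = exp(1.605 * ln(1.048)) = exp(1.605 * 0.0468836) = exp(0.0752482) = 1.07815
SDI = 291 * 1.07815 = 313.742 ≈ 314

314


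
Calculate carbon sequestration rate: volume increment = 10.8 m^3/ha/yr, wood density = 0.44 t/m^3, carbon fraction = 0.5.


C = 10.8 * 0.44 * 0.5 = 2.376 ≈ 2.38 t C/ha/yr

2.38 t C/ha/yr


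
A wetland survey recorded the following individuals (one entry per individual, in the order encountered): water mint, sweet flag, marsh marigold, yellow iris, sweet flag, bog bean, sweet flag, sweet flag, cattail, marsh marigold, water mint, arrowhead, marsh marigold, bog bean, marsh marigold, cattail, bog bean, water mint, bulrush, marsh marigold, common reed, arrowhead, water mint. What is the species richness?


Total individuals logged = 23
Distinct species (count of individuals): water mint (4), sweet flag (4), marsh marigold (5), yellow iris (1), bog bean (3), cattail (2), arrowhead (2), bulrush (1), common reed (1)
Species richness = number of distinct species = 9

9


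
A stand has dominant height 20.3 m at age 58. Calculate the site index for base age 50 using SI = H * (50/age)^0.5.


50/58 = 0.862069
(0.862069)^0.5 = 0.928477
SI = 20.3 * 0.928477 = 18.8481 ≈ 18.8 m

18.8 m


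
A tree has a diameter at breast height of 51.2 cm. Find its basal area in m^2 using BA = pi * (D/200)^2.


D/200 = 51.2/200 = 0.256 m
(D/200)^2 = 0.256^2 = 0.065536
BA = 3.141593 * 0.065536 = 0.205887 ≈ 0.2059 m^2

0.2059 m^2


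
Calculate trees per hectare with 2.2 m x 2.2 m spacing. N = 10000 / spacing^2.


N = 10000 / 2.2^2 = 10000 / 4.84 = 2066.12 ≈ 2066 trees/ha

2066 trees/ha


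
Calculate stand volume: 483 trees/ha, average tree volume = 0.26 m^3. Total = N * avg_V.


V_stand = 483 * 0.26 = 125.58 ≈ 125.6 m^3/ha

125.6 m^3/ha


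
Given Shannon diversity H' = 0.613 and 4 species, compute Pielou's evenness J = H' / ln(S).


ln(4) = 1.38629
J = H' / ln(S) = 0.613 / 1.38629 = 0.442187 ≈ 0.4422

0.4422


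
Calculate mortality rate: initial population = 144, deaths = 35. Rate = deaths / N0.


Mortality rate = 35 / 144 = 0.243056 ≈ 0.2431

0.2431


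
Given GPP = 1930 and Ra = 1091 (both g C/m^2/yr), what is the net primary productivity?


NPP = GPP - Ra = 1930 - 1091 = 839 g C/m^2/yr

839 g C/m^2/yr


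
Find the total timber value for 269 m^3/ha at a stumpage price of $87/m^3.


Value = 269 * 87 = $23403/ha

$23403/ha


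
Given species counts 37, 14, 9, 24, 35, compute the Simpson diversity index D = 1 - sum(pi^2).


Total N = 37 + 14 + 9 + 24 + 35 = 119
Per-species terms:
  p = 37/119 = 0.310924; p^2 = 0.310924^2 = 0.096674
  p = 14/119 = 0.117647; p^2 = 0.117647^2 = 0.013841
  p = 9/119 = 0.075630; p^2 = 0.075630^2 = 0.005720
  p = 24/119 = 0.201681; p^2 = 0.201681^2 = 0.040675
  p = 35/119 = 0.294118; p^2 = 0.294118^2 = 0.086505
sum(p^2) = 0.096674 + 0.013841 + 0.005720 + 0.040675 + 0.086505 = 0.243415
D = 1 - 0.243415 = 0.756585 ≈ 0.7566

0.7566


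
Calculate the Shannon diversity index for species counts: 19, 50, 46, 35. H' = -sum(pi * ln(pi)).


Total N = 19 + 50 + 46 + 35 = 150
Per-species terms:
  p = 19/150 = 0.126667; ln(p) = -2.066194; p*ln(p) = 0.126667 * (-2.066194) = -0.261719
  p = 50/150 = 0.333333; ln(p) = -1.098613; p*ln(p) = 0.333333 * (-1.098613) = -0.366204
  p = 46/150 = 0.306667; ln(p) = -1.181993; p*ln(p) = 0.306667 * (-1.181993) = -0.362478
  p = 35/150 = 0.233333; ln(p) = -1.455289; p*ln(p) = 0.233333 * (-1.455289) = -0.339567
sum(p*ln(p)) = (-0.261719) + (-0.366204) + (-0.362478) + (-0.339567) = -1.329968
H' = -(-1.329968) = 1.329968 ≈ 1.3300

1.3300


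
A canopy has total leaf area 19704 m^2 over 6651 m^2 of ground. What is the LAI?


LAI = 19704 / 6651 = 2.9626 ≈ 2.96

2.96


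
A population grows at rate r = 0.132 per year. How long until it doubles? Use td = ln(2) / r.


td = ln(2) / 0.132 = 0.693147 / 0.132 = 5.25111 ≈ 5.3 years

5.3 years


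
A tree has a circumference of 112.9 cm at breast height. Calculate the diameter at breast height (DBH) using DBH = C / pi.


DBH = C / pi = 112.9 / 3.141593 = 35.9372 ≈ 35.94 cm

35.94 cm


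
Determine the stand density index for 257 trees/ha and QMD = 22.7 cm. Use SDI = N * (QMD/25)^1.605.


QMD/25 = 22.7/25 = 0.908
(0.908)^1.605 = exp(1.605 * ln(0.908)) = exp(1.605 * (-0.0965109)) = exp(-0.154900) = 0.856501
SDI = 257 * 0.856501 = 220.121 ≈ 220

220


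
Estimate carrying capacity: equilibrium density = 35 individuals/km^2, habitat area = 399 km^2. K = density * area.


K = 35 * 399 = 13965 individuals

13965 individuals


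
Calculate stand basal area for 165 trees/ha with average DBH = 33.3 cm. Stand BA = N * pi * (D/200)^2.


(D/200)^2 = (33.3/200)^2 = 0.1665^2 = 0.02772225
Individual BA = 3.141593 * 0.02772225 = 0.0870920 m^2
Stand BA = 165 * 0.0870920 = 14.3702 ≈ 14.37 m^2/ha

14.37 m^2/ha


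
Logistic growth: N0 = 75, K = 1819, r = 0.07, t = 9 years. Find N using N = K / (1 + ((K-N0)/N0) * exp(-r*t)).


(K - N0)/N0 = (1819 - 75)/75 = 1744/75 = 23.2533
r*t = 0.07 * 9 = 0.63; exp(-0.63) = 0.532592
23.2533 * 0.532592 = 12.3845
1 + 12.3845 = 13.3845
N = 1819 / 13.3845 = 135.903 ≈ 136

136


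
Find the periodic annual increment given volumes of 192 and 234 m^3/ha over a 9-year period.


PAI = (V2 - V1) / period = (234 - 192) / 9 = 42 / 9 = 4.6667 ≈ 4.67 m^3/ha/yr

4.67 m^3/ha/yr


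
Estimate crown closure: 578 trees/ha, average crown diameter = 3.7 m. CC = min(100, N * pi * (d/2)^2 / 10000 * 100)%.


(d/2)^2 = (3.7/2)^2 = 1.85^2 = 3.4225
Crown area = 3.141593 * 3.4225 = 10.7521 m^2
N * area / 10000 * 100 = 578 * 10.7521 / 10000 * 100 = 62.1471
CC = min(100, 62.1471) = 62.1471 ≈ 62.1%

62.1%


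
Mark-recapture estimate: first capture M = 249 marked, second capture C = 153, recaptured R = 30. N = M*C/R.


N = M * C / R = 249 * 153 / 30 = 38097 / 30 = 1269.90 ≈ 1270

1270 individuals


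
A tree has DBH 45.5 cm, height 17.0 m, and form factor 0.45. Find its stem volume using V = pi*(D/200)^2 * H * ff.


(D/200)^2 = (45.5/200)^2 = 0.2275^2 = 0.05175625
BA = 3.141593 * 0.05175625 = 0.162597 m^2
V = 0.162597 * 17.0 * 0.45 = 1.24387 ≈ 1.244 m^3

1.244 m^3


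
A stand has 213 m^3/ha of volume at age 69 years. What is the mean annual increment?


MAI = 213 / 69 = 3.0870 ≈ 3.09 m^3/ha/yr

3.09 m^3/ha/yr


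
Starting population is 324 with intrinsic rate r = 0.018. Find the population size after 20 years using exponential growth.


r*t = 0.018 * 20 = 0.36
exp(0.36) = 1.43333
N = 324 * 1.43333 = 464.399 ≈ 464

464


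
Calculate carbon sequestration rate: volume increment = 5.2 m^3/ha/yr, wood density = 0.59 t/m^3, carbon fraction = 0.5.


C = 5.2 * 0.59 * 0.5 = 1.534 ≈ 1.53 t C/ha/yr

1.53 t C/ha/yr


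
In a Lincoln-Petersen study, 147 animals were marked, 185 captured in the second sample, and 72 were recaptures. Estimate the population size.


N = M * C / R = 147 * 185 / 72 = 27195 / 72 = 377.71 ≈ 378

378 individuals


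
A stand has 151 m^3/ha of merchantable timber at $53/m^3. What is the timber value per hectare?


Value = 151 * 53 = $8003/ha

$8003/ha


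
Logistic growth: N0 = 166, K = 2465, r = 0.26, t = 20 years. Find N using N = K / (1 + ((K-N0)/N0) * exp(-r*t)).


(K - N0)/N0 = (2465 - 166)/166 = 2299/166 = 13.8494
r*t = 0.26 * 20 = 5.2; exp(-5.2) = 0.00551656
13.8494 * 0.00551656 = 0.0764010
1 + 0.0764010 = 1.07640
N = 2465 / 1.07640 = 2290.04 ≈ 2290

2290


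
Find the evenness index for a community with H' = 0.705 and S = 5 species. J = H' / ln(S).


ln(5) = 1.60944
J = H' / ln(S) = 0.705 / 1.60944 = 0.438041 ≈ 0.4380

0.4380


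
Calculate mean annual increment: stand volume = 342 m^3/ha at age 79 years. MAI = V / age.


MAI = 342 / 79 = 4.3291 ≈ 4.33 m^3/ha/yr

4.33 m^3/ha/yr


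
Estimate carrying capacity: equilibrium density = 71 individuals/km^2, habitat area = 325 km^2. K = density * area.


K = 71 * 325 = 23075 individuals

23075 individuals


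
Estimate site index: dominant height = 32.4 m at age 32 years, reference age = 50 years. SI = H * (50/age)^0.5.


50/32 = 1.56250
(1.56250)^0.5 = 1.25000
SI = 32.4 * 1.25000 = 40.5000 ≈ 40.5 m

40.5 m


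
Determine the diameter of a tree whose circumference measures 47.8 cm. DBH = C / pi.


DBH = C / pi = 47.8 / 3.141593 = 15.2152 ≈ 15.22 cm

15.22 cm


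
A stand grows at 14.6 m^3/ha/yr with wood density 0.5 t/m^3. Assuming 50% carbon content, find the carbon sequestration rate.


C = 14.6 * 0.5 * 0.5 = 3.65 t C/ha/yr

3.65 t C/ha/yr


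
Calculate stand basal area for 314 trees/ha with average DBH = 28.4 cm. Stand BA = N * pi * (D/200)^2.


(D/200)^2 = (28.4/200)^2 = 0.142^2 = 0.020164
Individual BA = 3.141593 * 0.020164 = 0.0633471 m^2
Stand BA = 314 * 0.0633471 = 19.8910 ≈ 19.89 m^2/ha

19.89 m^2/ha


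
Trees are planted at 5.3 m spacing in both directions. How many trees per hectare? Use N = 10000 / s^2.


N = 10000 / 5.3^2 = 10000 / 28.09 = 355.999 ≈ 356 trees/ha

356 trees/ha


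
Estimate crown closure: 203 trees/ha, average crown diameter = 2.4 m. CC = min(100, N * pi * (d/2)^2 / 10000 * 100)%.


(d/2)^2 = (2.4/2)^2 = 1.2^2 = 1.44
Crown area = 3.141593 * 1.44 = 4.52389 m^2
N * area / 10000 * 100 = 203 * 4.52389 / 10000 * 100 = 9.18350
CC = min(100, 9.18350) = 9.18350 ≈ 9.2%

9.2%


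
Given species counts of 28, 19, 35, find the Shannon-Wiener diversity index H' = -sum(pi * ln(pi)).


Total N = 28 + 19 + 35 = 82
Per-species terms:
  p = 28/82 = 0.341463; ln(p) = -1.074516; p*ln(p) = 0.341463 * (-1.074516) = -0.366907
  p = 19/82 = 0.231707; ln(p) = -1.462282; p*ln(p) = 0.231707 * (-1.462282) = -0.338821
  p = 35/82 = 0.426829; ln(p) = -0.851372; p*ln(p) = 0.426829 * (-0.851372) = -0.363390
sum(p*ln(p)) = (-0.366907) + (-0.338821) + (-0.363390) = -1.069118
H' = -(-1.069118) = 1.069118 ≈ 1.0691

1.0691


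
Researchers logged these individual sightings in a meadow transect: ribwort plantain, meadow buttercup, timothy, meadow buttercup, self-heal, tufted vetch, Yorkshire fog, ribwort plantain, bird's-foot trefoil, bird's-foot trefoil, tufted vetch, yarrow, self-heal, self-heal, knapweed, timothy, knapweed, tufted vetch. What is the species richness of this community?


Total individuals logged = 18
Distinct species (count of individuals): ribwort plantain (2), meadow buttercup (2), timothy (2), self-heal (3), tufted vetch (3), Yorkshire fog (1), bird's-foot trefoil (2), yarrow (1), knapweed (2)
Species richness = number of distinct species = 9

9


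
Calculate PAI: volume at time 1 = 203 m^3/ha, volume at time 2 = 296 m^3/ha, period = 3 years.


PAI = (V2 - V1) / period = (296 - 203) / 3 = 93 / 3 = 31.00 m^3/ha/yr

31.00 m^3/ha/yr


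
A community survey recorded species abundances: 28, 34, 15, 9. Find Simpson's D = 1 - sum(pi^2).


Total N = 28 + 34 + 15 + 9 = 86
Per-species terms:
  p = 28/86 = 0.325581; p^2 = 0.325581^2 = 0.106003
  p = 34/86 = 0.395349; p^2 = 0.395349^2 = 0.156301
  p = 15/86 = 0.174419; p^2 = 0.174419^2 = 0.030422
  p = 9/86 = 0.104651; p^2 = 0.104651^2 = 0.010952
sum(p^2) = 0.106003 + 0.156301 + 0.030422 + 0.010952 = 0.303678
D = 1 - 0.303678 = 0.696322 ≈ 0.6963

0.6963


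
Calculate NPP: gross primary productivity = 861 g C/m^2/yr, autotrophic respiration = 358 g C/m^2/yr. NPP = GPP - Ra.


NPP = GPP - Ra = 861 - 358 = 503 g C/m^2/yr

503 g C/m^2/yr


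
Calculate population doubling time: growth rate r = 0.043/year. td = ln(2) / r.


td = ln(2) / 0.043 = 0.693147 / 0.043 = 16.1197 ≈ 16.1 years

16.1 years


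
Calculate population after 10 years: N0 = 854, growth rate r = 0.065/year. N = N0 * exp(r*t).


r*t = 0.065 * 10 = 0.65
exp(0.65) = 1.91554
N = 854 * 1.91554 = 1635.87 ≈ 1636

1636


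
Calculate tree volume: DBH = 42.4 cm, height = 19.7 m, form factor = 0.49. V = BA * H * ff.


(D/200)^2 = (42.4/200)^2 = 0.212^2 = 0.044944
BA = 3.141593 * 0.044944 = 0.141196 m^2
V = 0.141196 * 19.7 * 0.49 = 1.36296 ≈ 1.363 m^3

1.363 m^3


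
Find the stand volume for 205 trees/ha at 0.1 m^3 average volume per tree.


V_stand = 205 * 0.1 = 20.5 m^3/ha

20.5 m^3/ha


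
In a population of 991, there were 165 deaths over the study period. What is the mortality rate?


Mortality rate = 165 / 991 = 0.166498 ≈ 0.1665

0.1665


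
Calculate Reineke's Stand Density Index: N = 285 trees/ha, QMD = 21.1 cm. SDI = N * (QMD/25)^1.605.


QMD/25 = 21.1/25 = 0.844
(0.844)^1.605 = exp(1.605 * ln(0.844)) = exp(1.605 * (-0.169603)) = exp(-0.272213) = 0.761692
SDI = 285 * 0.761692 = 217.082 ≈ 217

217


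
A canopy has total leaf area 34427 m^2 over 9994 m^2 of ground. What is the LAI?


LAI = 34427 / 9994 = 3.4448 ≈ 3.44

3.44


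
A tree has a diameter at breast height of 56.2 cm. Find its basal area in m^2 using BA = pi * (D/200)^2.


D/200 = 56.2/200 = 0.281 m
(D/200)^2 = 0.281^2 = 0.078961
BA = 3.141593 * 0.078961 = 0.248063 ≈ 0.2481 m^2

0.2481 m^2


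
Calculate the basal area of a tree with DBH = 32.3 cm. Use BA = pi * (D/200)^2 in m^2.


D/200 = 32.3/200 = 0.1615 m
(D/200)^2 = 0.1615^2 = 0.02608225
BA = 3.141593 * 0.02608225 = 0.0819398 ≈ 0.0819 m^2

0.0819 m^2


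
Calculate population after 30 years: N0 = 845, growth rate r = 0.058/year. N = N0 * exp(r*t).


r*t = 0.058 * 30 = 1.74
exp(1.74) = 5.69734
N = 845 * 5.69734 = 4814.25 ≈ 4814

4814


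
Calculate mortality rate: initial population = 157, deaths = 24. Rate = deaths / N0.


Mortality rate = 24 / 157 = 0.152866 ≈ 0.1529

0.1529


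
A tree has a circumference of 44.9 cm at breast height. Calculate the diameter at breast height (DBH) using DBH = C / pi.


DBH = C / pi = 44.9 / 3.141593 = 14.2921 ≈ 14.29 cm

14.29 cm


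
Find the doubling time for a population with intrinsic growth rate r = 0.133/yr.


td = ln(2) / 0.133 = 0.693147 / 0.133 = 5.21163 ≈ 5.2 years

5.2 years


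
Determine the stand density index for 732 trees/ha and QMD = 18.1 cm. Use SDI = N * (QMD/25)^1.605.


QMD/25 = 18.1/25 = 0.724
(0.724)^1.605 = exp(1.605 * ln(0.724)) = exp(1.605 * (-0.322964)) = exp(-0.518357) = 0.595498
SDI = 732 * 0.595498 = 435.905 ≈ 436

436


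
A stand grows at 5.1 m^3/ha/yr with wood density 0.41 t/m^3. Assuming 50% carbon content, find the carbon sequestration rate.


C = 5.1 * 0.41 * 0.5 = 1.0455 ≈ 1.05 t C/ha/yr

1.05 t C/ha/yr


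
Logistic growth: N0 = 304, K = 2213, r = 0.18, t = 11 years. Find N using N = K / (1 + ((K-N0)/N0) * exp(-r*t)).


(K - N0)/N0 = (2213 - 304)/304 = 1909/304 = 6.27961
r*t = 0.18 * 11 = 1.98; exp(-1.98) = 0.138069
6.27961 * 0.138069 = 0.867019
1 + 0.867019 = 1.86702
N = 2213 / 1.86702 = 1185.31 ≈ 1185

1185


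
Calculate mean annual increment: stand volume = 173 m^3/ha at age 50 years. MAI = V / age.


MAI = 173 / 50 = 3.46 m^3/ha/yr

3.46 m^3/ha/yr


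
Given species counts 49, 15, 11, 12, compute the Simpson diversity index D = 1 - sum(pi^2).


Total N = 49 + 15 + 11 + 12 = 87
Per-species terms:
  p = 49/87 = 0.563218; p^2 = 0.563218^2 = 0.317215
  p = 15/87 = 0.172414; p^2 = 0.172414^2 = 0.029727
  p = 11/87 = 0.126437; p^2 = 0.126437^2 = 0.015986
  p = 12/87 = 0.137931; p^2 = 0.137931^2 = 0.019025
sum(p^2) = 0.317215 + 0.029727 + 0.015986 + 0.019025 = 0.381953
D = 1 - 0.381953 = 0.618047 ≈ 0.6180

0.6180


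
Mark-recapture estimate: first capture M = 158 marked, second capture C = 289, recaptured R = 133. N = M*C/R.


N = M * C / R = 158 * 289 / 133 = 45662 / 133 = 343.32 ≈ 343

343 individuals


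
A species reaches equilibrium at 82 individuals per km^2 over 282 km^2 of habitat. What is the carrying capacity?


K = 82 * 282 = 23124 individuals

23124 individuals


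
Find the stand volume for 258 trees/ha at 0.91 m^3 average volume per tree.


V_stand = 258 * 0.91 = 234.78 ≈ 234.8 m^3/ha

234.8 m^3/ha


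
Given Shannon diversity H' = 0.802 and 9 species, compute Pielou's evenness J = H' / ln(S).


ln(9) = 2.19722
J = H' / ln(S) = 0.802 / 2.19722 = 0.365007 ≈ 0.3650

0.3650


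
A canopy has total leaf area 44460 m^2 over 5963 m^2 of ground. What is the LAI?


LAI = 44460 / 5963 = 7.4560 ≈ 7.46

7.46


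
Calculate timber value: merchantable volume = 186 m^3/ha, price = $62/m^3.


Value = 186 * 62 = $11532/ha

$11532/ha


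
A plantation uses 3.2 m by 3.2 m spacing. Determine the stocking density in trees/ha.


N = 10000 / 3.2^2 = 10000 / 10.24 = 976.563 ≈ 977 trees/ha

977 trees/ha


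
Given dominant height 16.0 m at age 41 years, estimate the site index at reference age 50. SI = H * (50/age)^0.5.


50/41 = 1.21951
(1.21951)^0.5 = 1.10431
SI = 16.0 * 1.10431 = 17.6690 ≈ 17.7 m

17.7 m


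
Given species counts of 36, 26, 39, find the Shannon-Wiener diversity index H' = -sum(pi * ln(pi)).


Total N = 36 + 26 + 39 = 101
Per-species terms:
  p = 36/101 = 0.356436; ln(p) = -1.031601; p*ln(p) = 0.356436 * (-1.031601) = -0.367700
  p = 26/101 = 0.257426; ln(p) = -1.357023; p*ln(p) = 0.257426 * (-1.357023) = -0.349333
  p = 39/101 = 0.386139; ln(p) = -0.951558; p*ln(p) = 0.386139 * (-0.951558) = -0.367434
sum(p*ln(p)) = (-0.367700) + (-0.349333) + (-0.367434) = -1.084467
H' = -(-1.084467) = 1.084467 ≈ 1.0845

1.0845


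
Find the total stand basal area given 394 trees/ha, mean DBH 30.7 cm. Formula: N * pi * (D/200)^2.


(D/200)^2 = (30.7/200)^2 = 0.1535^2 = 0.02356225
Individual BA = 3.141593 * 0.02356225 = 0.0740230 m^2
Stand BA = 394 * 0.0740230 = 29.1651 ≈ 29.17 m^2/ha

29.17 m^2/ha


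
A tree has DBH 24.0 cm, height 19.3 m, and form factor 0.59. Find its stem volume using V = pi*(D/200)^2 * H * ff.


(D/200)^2 = (24.0/200)^2 = 0.12^2 = 0.0144
BA = 3.141593 * 0.0144 = 0.0452389 m^2
V = 0.0452389 * 19.3 * 0.59 = 0.515135 ≈ 0.515 m^3

0.515 m^3


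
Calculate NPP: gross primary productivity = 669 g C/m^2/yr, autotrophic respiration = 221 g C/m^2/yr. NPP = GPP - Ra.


NPP = GPP - Ra = 669 - 221 = 448 g C/m^2/yr

448 g C/m^2/yr


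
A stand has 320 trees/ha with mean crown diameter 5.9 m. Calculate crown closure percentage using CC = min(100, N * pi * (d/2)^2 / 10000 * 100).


(d/2)^2 = (5.9/2)^2 = 2.95^2 = 8.7025
Crown area = 3.141593 * 8.7025 = 27.3397 m^2
N * area / 10000 * 100 = 320 * 27.3397 / 10000 * 100 = 87.4870
CC = min(100, 87.4870) = 87.4870 ≈ 87.5%

87.5%


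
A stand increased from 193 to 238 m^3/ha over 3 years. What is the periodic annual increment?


PAI = (V2 - V1) / period = (238 - 193) / 3 = 45 / 3 = 15.00 m^3/ha/yr

15.00 m^3/ha/yr


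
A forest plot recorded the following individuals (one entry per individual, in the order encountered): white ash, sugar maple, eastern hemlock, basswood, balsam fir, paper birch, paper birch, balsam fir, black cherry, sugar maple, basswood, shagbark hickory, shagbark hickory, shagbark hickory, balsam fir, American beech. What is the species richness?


Total individuals logged = 16
Distinct species (count of individuals): white ash (1), sugar maple (2), eastern hemlock (1), basswood (2), balsam fir (3), paper birch (2), black cherry (1), shagbark hickory (3), American beech (1)
Species richness = number of distinct species = 9

9


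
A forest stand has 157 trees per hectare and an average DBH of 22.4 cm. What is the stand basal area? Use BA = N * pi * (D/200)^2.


(D/200)^2 = (22.4/200)^2 = 0.112^2 = 0.012544
Individual BA = 3.141593 * 0.012544 = 0.0394081 m^2
Stand BA = 157 * 0.0394081 = 6.18707 ≈ 6.19 m^2/ha

6.19 m^2/ha


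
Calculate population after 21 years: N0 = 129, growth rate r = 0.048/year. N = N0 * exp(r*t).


r*t = 0.048 * 21 = 1.008
exp(1.008) = 2.74012
N = 129 * 2.74012 = 353.475 ≈ 353

353


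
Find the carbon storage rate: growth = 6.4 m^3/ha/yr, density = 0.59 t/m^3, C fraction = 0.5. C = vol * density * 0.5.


C = 6.4 * 0.59 * 0.5 = 1.888 ≈ 1.89 t C/ha/yr

1.89 t C/ha/yr


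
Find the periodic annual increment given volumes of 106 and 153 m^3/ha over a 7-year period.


PAI = (V2 - V1) / period = (153 - 106) / 7 = 47 / 7 = 6.7143 ≈ 6.71 m^3/ha/yr

6.71 m^3/ha/yr


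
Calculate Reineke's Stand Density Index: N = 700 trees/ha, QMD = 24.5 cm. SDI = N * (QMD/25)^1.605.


QMD/25 = 24.5/25 = 0.98
(0.98)^1.605 = exp(1.605 * ln(0.98)) = exp(1.605 * (-0.0202027)) = exp(-0.0324253) = 0.968095
SDI = 700 * 0.968095 = 677.667 ≈ 678

678


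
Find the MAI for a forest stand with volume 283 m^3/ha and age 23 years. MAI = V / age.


MAI = 283 / 23 = 12.3043 ≈ 12.30 m^3/ha/yr

12.30 m^3/ha/yr


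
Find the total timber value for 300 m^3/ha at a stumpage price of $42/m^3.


Value = 300 * 42 = $12600/ha

$12600/ha


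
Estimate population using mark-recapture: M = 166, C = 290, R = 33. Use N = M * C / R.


N = M * C / R = 166 * 290 / 33 = 48140 / 33 = 1458.79 ≈ 1459

1459 individuals


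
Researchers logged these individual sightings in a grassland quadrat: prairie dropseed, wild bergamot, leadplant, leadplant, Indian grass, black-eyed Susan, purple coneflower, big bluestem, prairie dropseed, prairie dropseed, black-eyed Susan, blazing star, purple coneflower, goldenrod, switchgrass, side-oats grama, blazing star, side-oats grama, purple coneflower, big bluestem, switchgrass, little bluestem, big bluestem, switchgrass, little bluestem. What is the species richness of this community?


Total individuals logged = 25
Distinct species (count of individuals): prairie dropseed (3), wild bergamot (1), leadplant (2), Indian grass (1), black-eyed Susan (2), purple coneflower (3), big bluestem (3), blazing star (2), goldenrod (1), switchgrass (3), side-oats grama (2), little bluestem (2)
Species richness = number of distinct species = 12

12


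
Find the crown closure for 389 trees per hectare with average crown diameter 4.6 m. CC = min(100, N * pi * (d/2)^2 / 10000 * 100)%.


(d/2)^2 = (4.6/2)^2 = 2.3^2 = 5.29
Crown area = 3.141593 * 5.29 = 16.6190 m^2
N * area / 10000 * 100 = 389 * 16.6190 / 10000 * 100 = 64.6479
CC = min(100, 64.6479) = 64.6479 ≈ 64.6%

64.6%


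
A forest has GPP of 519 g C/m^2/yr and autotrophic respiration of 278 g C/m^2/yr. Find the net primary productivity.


NPP = GPP - Ra = 519 - 278 = 241 g C/m^2/yr

241 g C/m^2/yr
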